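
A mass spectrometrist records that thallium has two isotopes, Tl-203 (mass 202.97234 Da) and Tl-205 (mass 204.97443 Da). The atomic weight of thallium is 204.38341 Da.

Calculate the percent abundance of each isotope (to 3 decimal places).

Writing the weighted mean with unknown fraction x of Tl-203:
202.97234·x + 204.97443·(1 − x) = 204.38341
(202.97234 − 204.97443)·x = 204.38341 − 204.97443
x = -0.59102 / -2.00209 = 0.29520 → 29.520% Tl-203, 70.480% Tl-205.

Tl-203: 29.520%, Tl-205: 70.480%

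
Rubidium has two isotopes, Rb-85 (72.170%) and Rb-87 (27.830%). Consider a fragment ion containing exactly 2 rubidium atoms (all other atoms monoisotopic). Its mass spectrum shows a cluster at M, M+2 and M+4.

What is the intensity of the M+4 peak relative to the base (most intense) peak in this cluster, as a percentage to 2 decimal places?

Binomial terms of (0.72170 + 0.27830)^2: M 0.5209, M+2 0.4017, M+4 0.0775 → M is the base peak.
P(M) = C(2,0) × 0.72170^2 × 0.27830^0 = 1 × 0.52085089 × 1.0000 = 0.520851 (base)
P(M+4) = C(2,2) × 0.72170^0 × 0.27830^2 = 1 × 1.0000 × 0.07745089 = 0.077451
Relative intensity = 0.077451 / 0.520851 × 100 = 14.87

14.87%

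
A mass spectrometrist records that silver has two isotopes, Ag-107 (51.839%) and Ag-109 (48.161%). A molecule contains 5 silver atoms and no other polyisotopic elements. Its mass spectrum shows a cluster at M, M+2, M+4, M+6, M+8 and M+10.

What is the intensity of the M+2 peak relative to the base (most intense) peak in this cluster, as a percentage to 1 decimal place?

53.8%

(0.51839 + 0.48161)^5 gives M 0.0374, M+2 0.1739, M+4 0.3231, M+6 0.3002, M+8 0.1394, M+10 0.0259; the largest is M+4.
P(M+4) = C(5,2) × 0.51839^3 × 0.48161^2 = 10 × 0.13930601 × 0.23194819 = 0.323118 (base)
P(M+2) = C(5,1) × 0.51839^4 × 0.48161^1 = 5 × 0.07221484 × 0.48161 = 0.173897
Relative intensity = 0.173897 / 0.323118 × 100 = 53.8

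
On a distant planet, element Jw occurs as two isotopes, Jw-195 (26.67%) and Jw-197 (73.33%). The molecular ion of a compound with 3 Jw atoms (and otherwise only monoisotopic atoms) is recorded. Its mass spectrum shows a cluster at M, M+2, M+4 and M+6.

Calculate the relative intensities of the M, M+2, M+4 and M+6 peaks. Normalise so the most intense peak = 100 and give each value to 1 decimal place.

4.4 : 36.4 : 100.0 : 91.7

Expanding (0.2667 + 0.7333)^3:
P(M) = 0.2667^3 = 0.018970
P(M+2) = 3 × 0.2667^2 × 0.7333^1 = 0.156476
P(M+4) = 3 × 0.2667^1 × 0.7333^2 = 0.430237
P(M+6) = 0.7333^3 = 0.394317
The M+4 peak is largest (0.430237); scaling to 100 gives 4.4 : 36.4 : 100.0 : 91.7.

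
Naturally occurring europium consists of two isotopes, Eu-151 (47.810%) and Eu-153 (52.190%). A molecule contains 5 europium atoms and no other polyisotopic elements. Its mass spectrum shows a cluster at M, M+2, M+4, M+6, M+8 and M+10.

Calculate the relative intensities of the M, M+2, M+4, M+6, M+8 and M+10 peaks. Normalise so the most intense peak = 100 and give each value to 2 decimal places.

7.69 : 41.96 : 91.61 : 100.00 : 54.58 : 11.92

Expanding (0.47810 + 0.52190)^5:
P(M) = 0.47810^5 = 0.024980
P(M+2) = 5 × 0.47810^4 × 0.52190^1 = 0.136343
P(M+4) = 10 × 0.47810^3 × 0.52190^2 = 0.297667
P(M+6) = 10 × 0.47810^2 × 0.52190^3 = 0.324937
P(M+8) = 5 × 0.47810^1 × 0.52190^4 = 0.177353
P(M+10) = 0.52190^5 = 0.038720
The M+6 peak is largest (0.324937); scaling to 100 gives 7.69 : 41.96 : 91.61 : 100.00 : 54.58 : 11.92.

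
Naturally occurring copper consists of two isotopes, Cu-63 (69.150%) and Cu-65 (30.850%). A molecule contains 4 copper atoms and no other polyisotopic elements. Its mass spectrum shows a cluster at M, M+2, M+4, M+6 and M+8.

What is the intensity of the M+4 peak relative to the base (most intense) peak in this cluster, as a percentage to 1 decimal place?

Binomial terms of (0.69150 + 0.30850)^4: M 0.2286, M+2 0.4080, M+4 0.2731, M+6 0.0812, M+8 0.0091 → M+2 is the base peak.
P(M+2) = C(4,1) × 0.69150^3 × 0.30850^1 = 4 × 0.33065611 × 0.3085 = 0.408030 (base)
P(M+4) = C(4,2) × 0.69150^2 × 0.30850^2 = 6 × 0.47817225 × 0.09517225 = 0.273052
Relative intensity = 0.273052 / 0.408030 × 100 = 66.9

66.9%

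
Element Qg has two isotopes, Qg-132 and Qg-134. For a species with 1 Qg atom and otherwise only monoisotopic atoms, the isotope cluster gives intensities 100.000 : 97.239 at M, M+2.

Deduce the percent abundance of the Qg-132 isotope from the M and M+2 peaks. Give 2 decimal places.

50.70%

If p is the fraction of Qg that is Qg-132, then I(M+2)/I(M) = [C(1,1)·p^0·(1−p)] / p^1 = 1·(1−p)/p = 97.239/100.000 = 0.9724
(1−p)/p = 0.9724/1 = 0.9724  ⇒  p = 1/(1 + 0.9724) = 0.5070
Qg-132: 50.70%, Qg-134: 49.30%.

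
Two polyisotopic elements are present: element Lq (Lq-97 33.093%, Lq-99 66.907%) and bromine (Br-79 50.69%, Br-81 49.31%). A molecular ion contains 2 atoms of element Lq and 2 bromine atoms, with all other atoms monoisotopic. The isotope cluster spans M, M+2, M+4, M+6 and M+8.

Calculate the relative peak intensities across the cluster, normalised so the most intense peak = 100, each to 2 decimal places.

7.75 : 46.42 : 100.00 : 91.30 : 29.98

Element Lq pattern (n=2): 0.10951466 : 0.44283067 : 0.44765466
Bromine pattern (n=2): 0.25694761 : 0.49990478 : 0.24314761
Convolve the two distributions (both contribute in 2-u steps):
  M: 0.10951466×0.25694761 = 0.028140
  M+2: 0.10951466×0.49990478 + 0.44283067×0.25694761 = 0.168531
  M+4: 0.10951466×0.24314761 + 0.44283067×0.49990478 + 0.44765466×0.25694761 = 0.363025
  M+6: 0.44283067×0.24314761 + 0.44765466×0.49990478 = 0.331458
  M+8: 0.44765466×0.24314761 = 0.108846
Scale to base peak (0.363025) = 100: 7.75 : 46.42 : 100.00 : 91.30 : 29.98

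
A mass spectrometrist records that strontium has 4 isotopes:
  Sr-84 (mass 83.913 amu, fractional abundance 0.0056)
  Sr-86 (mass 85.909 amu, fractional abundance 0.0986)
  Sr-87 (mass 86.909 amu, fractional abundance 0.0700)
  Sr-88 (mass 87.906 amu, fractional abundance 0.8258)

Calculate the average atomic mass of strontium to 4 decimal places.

87.6169 amu

Average mass = Σ (abundance × isotope mass) = 0.0056 × 83.913 + 0.0986 × 85.909 + 0.0700 × 86.909 + 0.8258 × 87.906
= 0.46991 + 8.47063 + 6.08363 + 72.59277 = 87.61694 amu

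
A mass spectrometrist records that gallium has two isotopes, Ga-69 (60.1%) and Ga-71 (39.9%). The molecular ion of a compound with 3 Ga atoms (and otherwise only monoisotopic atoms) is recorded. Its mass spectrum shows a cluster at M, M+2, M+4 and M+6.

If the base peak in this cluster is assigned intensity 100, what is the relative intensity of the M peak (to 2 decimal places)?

Binomial terms of (0.601 + 0.399)^3: M 0.2171, M+2 0.4324, M+4 0.2870, M+6 0.0635 → M+2 is the base peak.
P(M+2) = C(3,1) × 0.601^2 × 0.399^1 = 3 × 0.361201 × 0.3990 = 0.432358 (base)
P(M) = C(3,0) × 0.601^3 × 0.399^0 = 1 × 0.2170818 × 1.0000 = 0.217082
Relative intensity = 0.217082 / 0.432358 × 100 = 50.21

50.21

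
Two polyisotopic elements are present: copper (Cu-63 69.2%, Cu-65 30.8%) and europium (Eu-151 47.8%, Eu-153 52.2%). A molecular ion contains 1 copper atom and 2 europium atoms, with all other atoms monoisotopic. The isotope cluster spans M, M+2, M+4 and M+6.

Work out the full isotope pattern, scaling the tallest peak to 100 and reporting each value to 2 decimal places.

38.03 : 100.00 : 82.33 : 20.19

Copper pattern (n=1): 0.6920 : 0.3080
Europium pattern (n=2): 0.228484 : 0.499032 : 0.272484
Convolve the two distributions (both contribute in 2-u steps):
  M: 0.6920×0.228484 = 0.158111
  M+2: 0.6920×0.499032 + 0.3080×0.228484 = 0.415703
  M+4: 0.6920×0.272484 + 0.3080×0.499032 = 0.342261
  M+6: 0.3080×0.272484 = 0.083925
Scale to base peak (0.415703) = 100: 38.03 : 100.00 : 82.33 : 20.19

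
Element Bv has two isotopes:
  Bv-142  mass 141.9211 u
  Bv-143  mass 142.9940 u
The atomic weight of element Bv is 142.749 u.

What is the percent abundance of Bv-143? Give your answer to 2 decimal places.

77.16%

Let x be the fractional abundance of Bv-142; then Bv-143 has abundance 1 − x.
141.9211·x + 142.9940·(1 − x) = 142.749
(141.9211 − 142.9940)·x = 142.749 − 142.9940
x = -0.2450 / -1.0729 = 0.22835 → 22.84% Bv-142, 77.16% Bv-143.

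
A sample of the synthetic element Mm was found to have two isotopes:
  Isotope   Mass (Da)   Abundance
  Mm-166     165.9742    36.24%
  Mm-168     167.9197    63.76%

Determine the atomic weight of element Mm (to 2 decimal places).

167.21 Da

Average mass = Σ (abundance × isotope mass) = 0.3624 × 165.9742 + 0.6376 × 167.9197
= 60.14905 + 107.06560 = 167.21465 Da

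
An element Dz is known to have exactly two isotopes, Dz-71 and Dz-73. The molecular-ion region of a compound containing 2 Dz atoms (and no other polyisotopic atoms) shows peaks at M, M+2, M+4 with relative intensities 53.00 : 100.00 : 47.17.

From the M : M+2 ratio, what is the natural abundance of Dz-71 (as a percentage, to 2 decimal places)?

If p is the fraction of Dz that is Dz-71, then I(M+2)/I(M) = [C(2,1)·p^1·(1−p)] / p^2 = 2·(1−p)/p = 100.00/53.00 = 1.8868
(1−p)/p = 1.8868/2 = 0.9434  ⇒  p = 1/(1 + 0.9434) = 0.5146
Dz-71: 51.46%, Dz-73: 48.54%.

51.46%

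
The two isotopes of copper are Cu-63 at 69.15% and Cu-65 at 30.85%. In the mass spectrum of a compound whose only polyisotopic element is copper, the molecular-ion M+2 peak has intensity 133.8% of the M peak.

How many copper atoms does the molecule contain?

The M+2/M ratio from n Cu atoms is n · q/p = n · 0.3085/0.6915.
n = 1.338 × 0.6915/0.3085 = 3.00 ≈ 3

3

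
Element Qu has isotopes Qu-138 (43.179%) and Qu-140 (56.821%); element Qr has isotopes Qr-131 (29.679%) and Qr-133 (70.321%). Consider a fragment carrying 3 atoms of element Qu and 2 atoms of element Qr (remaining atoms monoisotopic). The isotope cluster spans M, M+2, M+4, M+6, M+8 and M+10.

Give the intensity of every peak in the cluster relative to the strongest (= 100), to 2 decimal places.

2.04 : 17.71 : 60.16 : 100.00 : 81.46 : 26.08

Element Qu pattern (n=3): 0.08050405 : 0.31781566 : 0.41822653 : 0.18345376
Element Qr pattern (n=2): 0.0880843 : 0.41741139 : 0.4945043
Convolve the two distributions (both contribute in 2-u steps):
  M: 0.08050405×0.0880843 = 0.007091
  M+2: 0.08050405×0.41741139 + 0.31781566×0.0880843 = 0.061598
  M+4: 0.08050405×0.4945043 + 0.31781566×0.41741139 + 0.41822653×0.0880843 = 0.209309
  M+6: 0.31781566×0.4945043 + 0.41822653×0.41741139 + 0.18345376×0.0880843 = 0.347893
  M+8: 0.41822653×0.4945043 + 0.18345376×0.41741139 = 0.283391
  M+10: 0.18345376×0.4945043 = 0.090719
Scale to base peak (0.347893) = 100: 2.04 : 17.71 : 60.16 : 100.00 : 81.46 : 26.08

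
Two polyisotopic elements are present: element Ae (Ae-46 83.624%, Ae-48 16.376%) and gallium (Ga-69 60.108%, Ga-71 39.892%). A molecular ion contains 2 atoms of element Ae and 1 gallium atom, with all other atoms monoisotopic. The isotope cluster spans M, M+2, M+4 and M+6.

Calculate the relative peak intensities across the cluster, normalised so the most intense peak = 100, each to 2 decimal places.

94.76 : 100.00 : 28.26 : 2.41

Element Ae pattern (n=2): 0.69929734 : 0.27388532 : 0.02681734
Gallium pattern (n=1): 0.60108 : 0.39892
Convolve the two distributions (both contribute in 2-u steps):
  M: 0.69929734×0.60108 = 0.420334
  M+2: 0.69929734×0.39892 + 0.27388532×0.60108 = 0.443591
  M+4: 0.27388532×0.39892 + 0.02681734×0.60108 = 0.125378
  M+6: 0.02681734×0.39892 = 0.010698
Scale to base peak (0.443591) = 100: 94.76 : 100.00 : 28.26 : 2.41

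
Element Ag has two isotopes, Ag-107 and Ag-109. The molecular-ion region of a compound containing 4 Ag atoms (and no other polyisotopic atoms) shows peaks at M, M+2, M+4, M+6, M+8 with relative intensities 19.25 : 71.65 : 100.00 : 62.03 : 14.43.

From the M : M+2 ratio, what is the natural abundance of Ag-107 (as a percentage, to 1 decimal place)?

51.8%

If p is the fraction of Ag that is Ag-107, then I(M+2)/I(M) = [C(4,1)·p^3·(1−p)] / p^4 = 4·(1−p)/p = 71.65/19.25 = 3.7221
(1−p)/p = 3.7221/4 = 0.9305  ⇒  p = 1/(1 + 0.9305) = 0.5180
Ag-107: 51.8%, Ag-109: 48.2%.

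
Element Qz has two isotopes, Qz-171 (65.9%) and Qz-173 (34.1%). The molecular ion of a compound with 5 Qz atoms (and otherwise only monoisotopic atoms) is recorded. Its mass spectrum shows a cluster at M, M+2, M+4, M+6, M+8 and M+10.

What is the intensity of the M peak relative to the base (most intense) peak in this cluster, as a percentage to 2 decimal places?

37.35%

Term probabilities: M 0.1243, M+2 0.3216, M+4 0.3328, M+6 0.1722, M+8 0.0446, M+10 0.0046. Base peak = M+4.
P(M+4) = C(5,2) × 0.659^3 × 0.341^2 = 10 × 0.28619118 × 0.116281 = 0.332786 (base)
P(M) = C(5,0) × 0.659^5 × 0.341^0 = 1 × 0.12428739 × 1.0000 = 0.124287
Relative intensity = 0.124287 / 0.332786 × 100 = 37.35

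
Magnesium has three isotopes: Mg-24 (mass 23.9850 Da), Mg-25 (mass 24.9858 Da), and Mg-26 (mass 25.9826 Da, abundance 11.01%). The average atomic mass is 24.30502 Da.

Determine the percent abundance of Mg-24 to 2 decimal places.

78.99%

The remaining 88.99% is split between Mg-24 (fraction x) and Mg-25 (fraction 0.8899 − x).
Substituting: 23.9850x + 24.9858(0.8899 − x) = 21.44433574
(23.9850 − 24.9858)x = -0.79052768  ⇒  x = 0.78990, y = 0.10000
Mg-24: 78.99%, Mg-25: 10.00%.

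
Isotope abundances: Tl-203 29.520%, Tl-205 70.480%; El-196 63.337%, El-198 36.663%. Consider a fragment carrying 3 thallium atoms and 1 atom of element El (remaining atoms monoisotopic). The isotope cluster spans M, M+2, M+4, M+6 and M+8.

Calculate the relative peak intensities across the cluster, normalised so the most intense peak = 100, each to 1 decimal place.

4.3 : 32.9 : 90.4 : 100.0 : 33.5

Thallium pattern (n=3): 0.02572463 : 0.18425524 : 0.43991564 : 0.35010449
Element El pattern (n=1): 0.63337 : 0.36663
Convolve the two distributions (both contribute in 2-u steps):
  M: 0.02572463×0.63337 = 0.016293
  M+2: 0.02572463×0.36663 + 0.18425524×0.63337 = 0.126133
  M+4: 0.18425524×0.36663 + 0.43991564×0.63337 = 0.346183
  M+6: 0.43991564×0.36663 + 0.35010449×0.63337 = 0.383032
  M+8: 0.35010449×0.36663 = 0.128359
Scale to base peak (0.383032) = 100: 4.3 : 32.9 : 90.4 : 100.0 : 33.5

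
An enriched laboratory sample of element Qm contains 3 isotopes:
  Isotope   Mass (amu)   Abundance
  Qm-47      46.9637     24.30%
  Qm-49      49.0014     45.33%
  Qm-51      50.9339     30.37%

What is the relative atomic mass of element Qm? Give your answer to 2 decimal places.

Average mass = Σ (abundance × isotope mass) = 0.2430 × 46.9637 + 0.4533 × 49.0014 + 0.3037 × 50.9339
= 11.41218 + 22.21233 + 15.46863 = 49.09314 amu

49.09 amu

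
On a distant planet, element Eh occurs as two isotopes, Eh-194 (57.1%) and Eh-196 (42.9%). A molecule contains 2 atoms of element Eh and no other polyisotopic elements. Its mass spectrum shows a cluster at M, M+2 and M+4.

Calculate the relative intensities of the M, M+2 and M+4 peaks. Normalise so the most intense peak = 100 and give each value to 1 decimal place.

The 2 Eh atoms are independent, so intensities follow the terms of (0.571 + 0.429)^2.
P(M) = 0.571^2 = 0.326041
P(M+2) = 2 × 0.571^1 × 0.429^1 = 0.489918
P(M+4) = 0.429^2 = 0.184041
The M+2 peak is largest (0.489918); scaling to 100 gives 66.6 : 100.0 : 37.6.

66.6 : 100.0 : 37.6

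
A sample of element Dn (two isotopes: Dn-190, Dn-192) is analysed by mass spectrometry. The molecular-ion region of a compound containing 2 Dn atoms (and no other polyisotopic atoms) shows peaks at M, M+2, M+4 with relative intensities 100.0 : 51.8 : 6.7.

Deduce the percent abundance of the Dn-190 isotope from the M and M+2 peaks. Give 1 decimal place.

If p is the fraction of Dn that is Dn-190, then I(M+2)/I(M) = [C(2,1)·p^1·(1−p)] / p^2 = 2·(1−p)/p = 51.8/100.0 = 0.5180
(1−p)/p = 0.5180/2 = 0.2590  ⇒  p = 1/(1 + 0.2590) = 0.7943
Dn-190: 79.4%, Dn-192: 20.6%.

79.4%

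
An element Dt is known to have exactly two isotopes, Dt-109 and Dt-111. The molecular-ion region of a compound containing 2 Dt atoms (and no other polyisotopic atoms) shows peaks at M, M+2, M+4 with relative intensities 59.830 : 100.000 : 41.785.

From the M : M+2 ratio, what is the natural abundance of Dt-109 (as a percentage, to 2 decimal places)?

54.48%

If p is the fraction of Dt that is Dt-109, then I(M+2)/I(M) = [C(2,1)·p^1·(1−p)] / p^2 = 2·(1−p)/p = 100.000/59.830 = 1.6714
(1−p)/p = 1.6714/2 = 0.8357  ⇒  p = 1/(1 + 0.8357) = 0.5448
Dt-109: 54.48%, Dt-111: 45.52%.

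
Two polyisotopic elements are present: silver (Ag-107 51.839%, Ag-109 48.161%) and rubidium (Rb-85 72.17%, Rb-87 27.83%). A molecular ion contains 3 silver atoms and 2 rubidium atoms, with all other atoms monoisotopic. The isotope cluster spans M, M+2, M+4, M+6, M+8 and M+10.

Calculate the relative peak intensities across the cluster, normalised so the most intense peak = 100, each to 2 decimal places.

20.46 : 72.80 : 100.00 : 65.74 : 20.53 : 2.44

Silver pattern (n=3): 0.13930601 : 0.38826655 : 0.36071887 : 0.11170857
Rubidium pattern (n=2): 0.52085089 : 0.40169822 : 0.07745089
Convolve the two distributions (both contribute in 2-u steps):
  M: 0.13930601×0.52085089 = 0.072558
  M+2: 0.13930601×0.40169822 + 0.38826655×0.52085089 = 0.258188
  M+4: 0.13930601×0.07745089 + 0.38826655×0.40169822 + 0.36071887×0.52085089 = 0.354636
  M+6: 0.38826655×0.07745089 + 0.36071887×0.40169822 + 0.11170857×0.52085089 = 0.233155
  M+8: 0.36071887×0.07745089 + 0.11170857×0.40169822 = 0.072811
  M+10: 0.11170857×0.07745089 = 0.008652
Scale to base peak (0.354636) = 100: 20.46 : 72.80 : 100.00 : 65.74 : 20.53 : 2.44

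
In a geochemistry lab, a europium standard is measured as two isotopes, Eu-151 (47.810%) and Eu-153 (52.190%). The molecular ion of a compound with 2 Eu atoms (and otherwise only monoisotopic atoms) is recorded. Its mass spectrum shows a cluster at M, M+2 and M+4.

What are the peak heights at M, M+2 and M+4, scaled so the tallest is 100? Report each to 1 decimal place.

45.8 : 100.0 : 54.6

Expanding (0.47810 + 0.52190)^2:
P(M) = 0.47810^2 = 0.228580
P(M+2) = 2 × 0.47810^1 × 0.52190^1 = 0.499041
P(M+4) = 0.52190^2 = 0.272380
The M+2 peak is largest (0.499041); scaling to 100 gives 45.8 : 100.0 : 54.6.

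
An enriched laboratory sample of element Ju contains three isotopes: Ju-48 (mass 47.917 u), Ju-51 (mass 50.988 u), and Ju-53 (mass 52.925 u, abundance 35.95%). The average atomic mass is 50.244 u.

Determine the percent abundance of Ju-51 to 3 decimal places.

17.148%

The remaining 64.05% is split between Ju-48 (fraction x) and Ju-51 (fraction 0.6405 − x).
Substituting: 47.917x + 50.988(0.6405 − x) = 31.2174625
(47.917 − 50.988)x = -1.4403515  ⇒  x = 0.46902, y = 0.17148
Ju-48: 46.902%, Ju-51: 17.148%.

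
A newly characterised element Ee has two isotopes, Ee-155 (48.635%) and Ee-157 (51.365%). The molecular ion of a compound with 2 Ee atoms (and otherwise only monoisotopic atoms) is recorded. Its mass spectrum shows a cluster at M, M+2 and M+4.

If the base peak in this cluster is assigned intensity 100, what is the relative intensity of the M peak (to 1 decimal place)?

47.3

Binomial terms of (0.48635 + 0.51365)^2: M 0.2365, M+2 0.4996, M+4 0.2638 → M+2 is the base peak.
P(M+2) = C(2,1) × 0.48635^1 × 0.51365^1 = 2 × 0.48635 × 0.51365 = 0.499627 (base)
P(M) = C(2,0) × 0.48635^2 × 0.51365^0 = 1 × 0.23653632 × 1.0000 = 0.236536
Relative intensity = 0.236536 / 0.499627 × 100 = 47.3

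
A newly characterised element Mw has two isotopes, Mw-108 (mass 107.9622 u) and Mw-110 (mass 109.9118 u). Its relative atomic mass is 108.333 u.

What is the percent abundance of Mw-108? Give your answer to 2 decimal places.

Writing the weighted mean with unknown fraction x of Mw-108:
107.9622·x + 109.9118·(1 − x) = 108.333
(107.9622 − 109.9118)·x = 108.333 − 109.9118
x = -1.5788 / -1.9496 = 0.80981 → 80.98% Mw-108, 19.02% Mw-110.

80.98%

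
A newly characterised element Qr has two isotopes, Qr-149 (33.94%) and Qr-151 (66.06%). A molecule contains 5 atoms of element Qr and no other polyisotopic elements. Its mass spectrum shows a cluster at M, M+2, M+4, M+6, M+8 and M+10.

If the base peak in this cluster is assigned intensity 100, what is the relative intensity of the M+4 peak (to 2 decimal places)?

51.38

(0.3394 + 0.6606)^5 gives M 0.0045, M+2 0.0438, M+4 0.1706, M+6 0.3321, M+8 0.3232, M+10 0.1258; the largest is M+6.
P(M+6) = C(5,3) × 0.3394^2 × 0.6606^3 = 10 × 0.11519236 × 0.28828079 = 0.332077 (base)
P(M+4) = C(5,2) × 0.3394^3 × 0.6606^2 = 10 × 0.03909629 × 0.43639236 = 0.170613
Relative intensity = 0.170613 / 0.332077 × 100 = 51.38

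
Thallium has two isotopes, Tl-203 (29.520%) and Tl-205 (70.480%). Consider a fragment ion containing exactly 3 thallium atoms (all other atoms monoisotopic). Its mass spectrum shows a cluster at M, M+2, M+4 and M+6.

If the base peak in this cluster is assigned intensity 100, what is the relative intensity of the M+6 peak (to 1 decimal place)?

79.6

Term probabilities: M 0.0257, M+2 0.1843, M+4 0.4399, M+6 0.3501. Base peak = M+4.
P(M+4) = C(3,2) × 0.29520^1 × 0.70480^2 = 3 × 0.2952 × 0.49674304 = 0.439916 (base)
P(M+6) = C(3,3) × 0.29520^0 × 0.70480^3 = 1 × 1.0000 × 0.35010449 = 0.350104
Relative intensity = 0.350104 / 0.439916 × 100 = 79.6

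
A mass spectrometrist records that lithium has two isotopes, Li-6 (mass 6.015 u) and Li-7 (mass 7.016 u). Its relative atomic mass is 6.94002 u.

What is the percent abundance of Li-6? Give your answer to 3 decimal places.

With x = fraction of Li-6 (so Li-7 is 1 − x):
6.015·x + 7.016·(1 − x) = 6.94002
(6.015 − 7.016)·x = 6.94002 − 7.016
x = -0.07598 / -1.001 = 0.07590 → 7.590% Li-6, 92.410% Li-7.

7.590%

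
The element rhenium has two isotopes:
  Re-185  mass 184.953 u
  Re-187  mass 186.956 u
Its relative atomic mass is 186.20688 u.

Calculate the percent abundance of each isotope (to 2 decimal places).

Let x be the fractional abundance of Re-185; then Re-187 has abundance 1 − x.
184.953·x + 186.956·(1 − x) = 186.20688
(184.953 − 186.956)·x = 186.20688 − 186.956
x = -0.74912 / -2.003 = 0.37400 → 37.40% Re-185, 62.60% Re-187.

Re-185: 37.40%, Re-187: 62.60%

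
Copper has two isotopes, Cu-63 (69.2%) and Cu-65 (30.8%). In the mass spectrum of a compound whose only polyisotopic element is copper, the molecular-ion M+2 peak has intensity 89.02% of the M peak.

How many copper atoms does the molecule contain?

The M+2/M ratio from n Cu atoms is n · q/p = n · 0.308/0.692.
n = 0.8902 × 0.692/0.308 = 2.00 ≈ 2

2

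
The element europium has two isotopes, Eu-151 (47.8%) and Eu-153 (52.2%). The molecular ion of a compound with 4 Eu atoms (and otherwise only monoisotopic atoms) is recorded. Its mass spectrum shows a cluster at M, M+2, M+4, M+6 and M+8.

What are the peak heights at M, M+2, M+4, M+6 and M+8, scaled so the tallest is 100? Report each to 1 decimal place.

Each Eu atom is independently Eu-151 (p = 0.478) or Eu-153 (q = 0.522); the cluster is the binomial expansion (p + q)^4.
P(M) = 0.478^4 = 0.052205
P(M+2) = 4 × 0.478^3 × 0.522^1 = 0.228042
P(M+4) = 6 × 0.478^2 × 0.522^2 = 0.373549
P(M+6) = 4 × 0.478^1 × 0.522^3 = 0.271956
P(M+8) = 0.522^4 = 0.074248
The M+4 peak is largest (0.373549); scaling to 100 gives 14.0 : 61.0 : 100.0 : 72.8 : 19.9.

14.0 : 61.0 : 100.0 : 72.8 : 19.9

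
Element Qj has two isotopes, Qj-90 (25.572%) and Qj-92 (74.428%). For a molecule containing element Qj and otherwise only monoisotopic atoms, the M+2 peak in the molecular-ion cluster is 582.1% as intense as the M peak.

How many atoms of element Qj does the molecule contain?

For n independent Qj atoms, I(M+2)/I(M) = n · (abundance Qj-92) / (abundance Qj-90) = n · 0.74428/0.25572.
n = 5.821 × 0.25572/0.74428 = 2.00 ≈ 2

2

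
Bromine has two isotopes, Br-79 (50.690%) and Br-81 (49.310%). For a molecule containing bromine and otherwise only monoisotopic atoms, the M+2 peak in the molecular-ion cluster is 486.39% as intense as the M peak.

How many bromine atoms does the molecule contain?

For n independent Br atoms, I(M+2)/I(M) = n · (abundance Br-81) / (abundance Br-79) = n · 0.49310/0.50690.
n = 4.8639 × 0.50690/0.49310 = 5.00 ≈ 5

5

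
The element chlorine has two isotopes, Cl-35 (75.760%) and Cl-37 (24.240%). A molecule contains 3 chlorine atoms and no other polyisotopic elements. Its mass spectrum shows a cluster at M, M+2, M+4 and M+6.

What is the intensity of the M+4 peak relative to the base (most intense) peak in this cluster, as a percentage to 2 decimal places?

30.71%

Term probabilities: M 0.4348, M+2 0.4174, M+4 0.1335, M+6 0.0142. Base peak = M.
P(M) = C(3,0) × 0.75760^3 × 0.24240^0 = 1 × 0.4348304 × 1.0000 = 0.434830 (base)
P(M+4) = C(3,2) × 0.75760^1 × 0.24240^2 = 3 × 0.7576 × 0.05875776 = 0.133545
Relative intensity = 0.133545 / 0.434830 × 100 = 30.71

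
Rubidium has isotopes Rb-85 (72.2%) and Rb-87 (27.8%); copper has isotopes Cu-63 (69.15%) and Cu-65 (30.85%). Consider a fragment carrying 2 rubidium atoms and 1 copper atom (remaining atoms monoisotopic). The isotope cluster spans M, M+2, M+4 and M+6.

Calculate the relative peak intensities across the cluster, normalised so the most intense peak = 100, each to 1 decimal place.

Rubidium pattern (n=2): 0.521284 : 0.401432 : 0.077284
Copper pattern (n=1): 0.6915 : 0.3085
Convolve the two distributions (both contribute in 2-u steps):
  M: 0.521284×0.6915 = 0.360468
  M+2: 0.521284×0.3085 + 0.401432×0.6915 = 0.438406
  M+4: 0.401432×0.3085 + 0.077284×0.6915 = 0.177284
  M+6: 0.077284×0.3085 = 0.023842
Scale to base peak (0.438406) = 100: 82.2 : 100.0 : 40.4 : 5.4

82.2 : 100.0 : 40.4 : 5.4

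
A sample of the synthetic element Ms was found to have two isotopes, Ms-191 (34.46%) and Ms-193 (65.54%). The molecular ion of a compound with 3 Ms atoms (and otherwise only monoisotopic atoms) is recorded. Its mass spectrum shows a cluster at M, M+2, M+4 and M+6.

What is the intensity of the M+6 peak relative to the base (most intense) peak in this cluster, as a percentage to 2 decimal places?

63.40%

Term probabilities: M 0.0409, M+2 0.2335, M+4 0.4441, M+6 0.2815. Base peak = M+4.
P(M+4) = C(3,2) × 0.3446^1 × 0.6554^2 = 3 × 0.3446 × 0.42954916 = 0.444068 (base)
P(M+6) = C(3,3) × 0.3446^0 × 0.6554^3 = 1 × 1.0000 × 0.28152652 = 0.281527
Relative intensity = 0.281527 / 0.444068 × 100 = 63.40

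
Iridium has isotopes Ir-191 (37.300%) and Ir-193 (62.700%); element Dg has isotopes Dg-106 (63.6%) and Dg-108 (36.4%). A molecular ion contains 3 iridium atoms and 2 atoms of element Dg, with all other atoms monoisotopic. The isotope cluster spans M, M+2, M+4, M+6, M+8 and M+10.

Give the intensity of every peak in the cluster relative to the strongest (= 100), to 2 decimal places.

Iridium pattern (n=3): 0.05189512 : 0.26170165 : 0.43991135 : 0.24649188
Element Dg pattern (n=2): 0.404496 : 0.463008 : 0.132496
Convolve the two distributions (both contribute in 2-u steps):
  M: 0.05189512×0.404496 = 0.020991
  M+2: 0.05189512×0.463008 + 0.26170165×0.404496 = 0.129885
  M+4: 0.05189512×0.132496 + 0.26170165×0.463008 + 0.43991135×0.404496 = 0.305988
  M+6: 0.26170165×0.132496 + 0.43991135×0.463008 + 0.24649188×0.404496 = 0.338062
  M+8: 0.43991135×0.132496 + 0.24649188×0.463008 = 0.172414
  M+10: 0.24649188×0.132496 = 0.032659
Scale to base peak (0.338062) = 100: 6.21 : 38.42 : 90.51 : 100.00 : 51.00 : 9.66

6.21 : 38.42 : 90.51 : 100.00 : 51.00 : 9.66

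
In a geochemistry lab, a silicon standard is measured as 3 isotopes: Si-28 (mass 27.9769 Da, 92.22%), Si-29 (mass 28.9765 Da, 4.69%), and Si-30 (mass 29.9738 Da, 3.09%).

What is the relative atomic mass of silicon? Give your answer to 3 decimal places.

28.085 Da

Average mass = Σ (abundance × isotope mass) = 0.9222 × 27.9769 + 0.0469 × 28.9765 + 0.0309 × 29.9738
= 25.80030 + 1.35900 + 0.92619 = 28.08549 Da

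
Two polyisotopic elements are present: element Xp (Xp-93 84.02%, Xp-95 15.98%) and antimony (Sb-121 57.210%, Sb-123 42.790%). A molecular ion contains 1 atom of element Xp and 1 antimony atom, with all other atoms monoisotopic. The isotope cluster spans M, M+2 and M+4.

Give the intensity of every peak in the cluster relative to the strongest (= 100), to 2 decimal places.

Element Xp pattern (n=1): 0.8402 : 0.1598
Antimony pattern (n=1): 0.5721 : 0.4279
Convolve the two distributions (both contribute in 2-u steps):
  M: 0.8402×0.5721 = 0.480678
  M+2: 0.8402×0.4279 + 0.1598×0.5721 = 0.450943
  M+4: 0.1598×0.4279 = 0.068378
Scale to base peak (0.480678) = 100: 100.00 : 93.81 : 14.23

100.00 : 93.81 : 14.23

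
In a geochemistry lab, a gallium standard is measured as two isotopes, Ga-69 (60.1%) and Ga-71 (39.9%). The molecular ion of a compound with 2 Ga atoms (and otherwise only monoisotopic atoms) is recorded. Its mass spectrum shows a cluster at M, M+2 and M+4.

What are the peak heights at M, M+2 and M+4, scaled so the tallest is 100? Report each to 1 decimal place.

Each Ga atom is independently Ga-69 (p = 0.601) or Ga-71 (q = 0.399); the cluster is the binomial expansion (p + q)^2.
P(M) = 0.601^2 = 0.361201
P(M+2) = 2 × 0.601^1 × 0.399^1 = 0.479598
P(M+4) = 0.399^2 = 0.159201
The M+2 peak is largest (0.479598); scaling to 100 gives 75.3 : 100.0 : 33.2.

75.3 : 100.0 : 33.2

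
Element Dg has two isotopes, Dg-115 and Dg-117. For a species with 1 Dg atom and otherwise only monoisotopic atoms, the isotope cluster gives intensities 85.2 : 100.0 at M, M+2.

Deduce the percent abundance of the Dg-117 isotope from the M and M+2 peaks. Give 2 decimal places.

If p is the fraction of Dg that is Dg-115, then I(M+2)/I(M) = [C(1,1)·p^0·(1−p)] / p^1 = 1·(1−p)/p = 100.0/85.2 = 1.1737
(1−p)/p = 1.1737/1 = 1.1737  ⇒  p = 1/(1 + 1.1737) = 0.4600
Dg-115: 46.00%, Dg-117: 54.00%.

54.00%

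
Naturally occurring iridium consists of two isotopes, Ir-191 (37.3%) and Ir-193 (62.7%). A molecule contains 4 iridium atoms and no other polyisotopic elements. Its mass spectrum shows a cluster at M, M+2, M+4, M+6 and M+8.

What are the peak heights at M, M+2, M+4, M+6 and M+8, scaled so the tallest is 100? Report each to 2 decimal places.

Expanding (0.373 + 0.627)^4:
P(M) = 0.373^4 = 0.019357
P(M+2) = 4 × 0.373^3 × 0.627^1 = 0.130153
P(M+4) = 6 × 0.373^2 × 0.627^2 = 0.328174
P(M+6) = 4 × 0.373^1 × 0.627^3 = 0.367766
P(M+8) = 0.627^4 = 0.154550
The M+6 peak is largest (0.367766); scaling to 100 gives 5.26 : 35.39 : 89.23 : 100.00 : 42.02.

5.26 : 35.39 : 89.23 : 100.00 : 42.02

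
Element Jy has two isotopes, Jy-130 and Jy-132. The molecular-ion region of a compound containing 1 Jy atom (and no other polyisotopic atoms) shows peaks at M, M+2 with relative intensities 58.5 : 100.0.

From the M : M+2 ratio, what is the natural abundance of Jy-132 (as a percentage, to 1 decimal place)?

63.1%

Let p = fractional abundance of Jy-130. I(M+2)/I(M) = [C(1,1)·p^0·(1−p)] / p^1 = 1·(1−p)/p = 100.0/58.5 = 1.7094
(1−p)/p = 1.7094/1 = 1.7094  ⇒  p = 1/(1 + 1.7094) = 0.3691
Jy-130: 36.9%, Jy-132: 63.1%.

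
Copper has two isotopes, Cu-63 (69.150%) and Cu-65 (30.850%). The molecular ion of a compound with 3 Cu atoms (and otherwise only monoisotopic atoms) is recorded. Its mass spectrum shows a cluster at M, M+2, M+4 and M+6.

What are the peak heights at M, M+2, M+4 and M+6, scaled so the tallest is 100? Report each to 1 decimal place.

The 3 Cu atoms are independent, so intensities follow the terms of (0.69150 + 0.30850)^3.
P(M) = 0.69150^3 = 0.330656
P(M+2) = 3 × 0.69150^2 × 0.30850^1 = 0.442548
P(M+4) = 3 × 0.69150^1 × 0.30850^2 = 0.197435
P(M+6) = 0.30850^3 = 0.029361
The M+2 peak is largest (0.442548); scaling to 100 gives 74.7 : 100.0 : 44.6 : 6.6.

74.7 : 100.0 : 44.6 : 6.6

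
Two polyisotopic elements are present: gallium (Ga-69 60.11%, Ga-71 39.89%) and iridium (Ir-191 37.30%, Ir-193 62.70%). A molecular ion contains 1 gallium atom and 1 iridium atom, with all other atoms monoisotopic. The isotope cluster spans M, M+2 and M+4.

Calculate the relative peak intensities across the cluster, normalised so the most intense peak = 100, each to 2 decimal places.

Gallium pattern (n=1): 0.6011 : 0.3989
Iridium pattern (n=1): 0.3730 : 0.6270
Convolve the two distributions (both contribute in 2-u steps):
  M: 0.6011×0.3730 = 0.224210
  M+2: 0.6011×0.6270 + 0.3989×0.3730 = 0.525679
  M+4: 0.3989×0.6270 = 0.250110
Scale to base peak (0.525679) = 100: 42.65 : 100.00 : 47.58

42.65 : 100.00 : 47.58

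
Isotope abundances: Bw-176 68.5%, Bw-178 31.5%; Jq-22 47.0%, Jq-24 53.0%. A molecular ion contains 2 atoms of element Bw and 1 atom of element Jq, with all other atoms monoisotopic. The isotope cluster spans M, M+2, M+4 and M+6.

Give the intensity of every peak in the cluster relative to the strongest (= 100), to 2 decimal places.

Element Bw pattern (n=2): 0.469225 : 0.43155 : 0.099225
Element Jq pattern (n=1): 0.4700 : 0.5300
Convolve the two distributions (both contribute in 2-u steps):
  M: 0.469225×0.4700 = 0.220536
  M+2: 0.469225×0.5300 + 0.43155×0.4700 = 0.451518
  M+4: 0.43155×0.5300 + 0.099225×0.4700 = 0.275357
  M+6: 0.099225×0.5300 = 0.052589
Scale to base peak (0.451518) = 100: 48.84 : 100.00 : 60.98 : 11.65

48.84 : 100.00 : 60.98 : 11.65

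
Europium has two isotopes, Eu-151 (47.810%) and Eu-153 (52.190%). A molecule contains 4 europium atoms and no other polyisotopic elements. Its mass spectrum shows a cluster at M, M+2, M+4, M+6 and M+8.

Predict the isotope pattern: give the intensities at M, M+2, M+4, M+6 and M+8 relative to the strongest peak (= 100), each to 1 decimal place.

14.0 : 61.1 : 100.0 : 72.8 : 19.9

Each Eu atom is independently Eu-151 (p = 0.47810) or Eu-153 (q = 0.52190); the cluster is the binomial expansion (p + q)^4.
P(M) = 0.47810^4 = 0.052249
P(M+2) = 4 × 0.47810^3 × 0.52190^1 = 0.228141
P(M+4) = 6 × 0.47810^2 × 0.52190^2 = 0.373563
P(M+6) = 4 × 0.47810^1 × 0.52190^3 = 0.271857
P(M+8) = 0.52190^4 = 0.074191
The M+4 peak is largest (0.373563); scaling to 100 gives 14.0 : 61.1 : 100.0 : 72.8 : 19.9.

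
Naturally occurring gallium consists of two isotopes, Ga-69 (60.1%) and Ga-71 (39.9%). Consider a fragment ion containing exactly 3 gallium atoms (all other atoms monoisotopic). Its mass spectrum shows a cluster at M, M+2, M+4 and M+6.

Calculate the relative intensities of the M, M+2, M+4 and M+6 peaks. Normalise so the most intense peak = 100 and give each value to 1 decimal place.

Each Ga atom is independently Ga-69 (p = 0.601) or Ga-71 (q = 0.399); the cluster is the binomial expansion (p + q)^3.
P(M) = 0.601^3 = 0.217082
P(M+2) = 3 × 0.601^2 × 0.399^1 = 0.432358
P(M+4) = 3 × 0.601^1 × 0.399^2 = 0.287039
P(M+6) = 0.399^3 = 0.063521
The M+2 peak is largest (0.432358); scaling to 100 gives 50.2 : 100.0 : 66.4 : 14.7.

50.2 : 100.0 : 66.4 : 14.7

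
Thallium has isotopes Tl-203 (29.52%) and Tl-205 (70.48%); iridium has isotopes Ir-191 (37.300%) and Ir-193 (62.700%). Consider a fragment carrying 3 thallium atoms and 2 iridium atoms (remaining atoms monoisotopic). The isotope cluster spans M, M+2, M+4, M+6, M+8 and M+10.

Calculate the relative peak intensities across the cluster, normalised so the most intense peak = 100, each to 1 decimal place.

1.1 : 11.2 : 46.8 : 97.1 : 100.0 : 40.9

Thallium pattern (n=3): 0.02572463 : 0.18425524 : 0.43991564 : 0.35010449
Iridium pattern (n=2): 0.139129 : 0.467742 : 0.393129
Convolve the two distributions (both contribute in 2-u steps):
  M: 0.02572463×0.139129 = 0.003579
  M+2: 0.02572463×0.467742 + 0.18425524×0.139129 = 0.037668
  M+4: 0.02572463×0.393129 + 0.18425524×0.467742 + 0.43991564×0.139129 = 0.157502
  M+6: 0.18425524×0.393129 + 0.43991564×0.467742 + 0.35010449×0.139129 = 0.326913
  M+8: 0.43991564×0.393129 + 0.35010449×0.467742 = 0.336702
  M+10: 0.35010449×0.393129 = 0.137636
Scale to base peak (0.336702) = 100: 1.1 : 11.2 : 46.8 : 97.1 : 100.0 : 40.9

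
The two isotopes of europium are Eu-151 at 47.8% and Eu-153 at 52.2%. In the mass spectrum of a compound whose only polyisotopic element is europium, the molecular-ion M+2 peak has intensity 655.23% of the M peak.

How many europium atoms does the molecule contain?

6

The M+2/M ratio from n Eu atoms is n · q/p = n · 0.522/0.478.
n = 6.5523 × 0.478/0.522 = 6.00 ≈ 6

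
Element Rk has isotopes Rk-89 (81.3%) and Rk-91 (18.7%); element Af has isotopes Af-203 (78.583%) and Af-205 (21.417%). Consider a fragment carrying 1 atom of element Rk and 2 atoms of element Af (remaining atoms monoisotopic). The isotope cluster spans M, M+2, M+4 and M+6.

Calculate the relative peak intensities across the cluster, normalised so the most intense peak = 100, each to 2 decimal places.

Element Rk pattern (n=1): 0.8130 : 0.1870
Element Af pattern (n=2): 0.61752879 : 0.33660242 : 0.04586879
Convolve the two distributions (both contribute in 2-u steps):
  M: 0.8130×0.61752879 = 0.502051
  M+2: 0.8130×0.33660242 + 0.1870×0.61752879 = 0.389136
  M+4: 0.8130×0.04586879 + 0.1870×0.33660242 = 0.100236
  M+6: 0.1870×0.04586879 = 0.008577
Scale to base peak (0.502051) = 100: 100.00 : 77.51 : 19.97 : 1.71

100.00 : 77.51 : 19.97 : 1.71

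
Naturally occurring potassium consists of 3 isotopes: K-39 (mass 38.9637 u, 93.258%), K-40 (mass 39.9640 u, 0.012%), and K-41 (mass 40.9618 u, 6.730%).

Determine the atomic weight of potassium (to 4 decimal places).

Average mass = Σ (abundance × isotope mass) = 0.93258 × 38.9637 + 0.00012 × 39.9640 + 0.06730 × 40.9618
= 36.33677 + 0.00480 + 2.75673 = 39.09830 u

39.0983 u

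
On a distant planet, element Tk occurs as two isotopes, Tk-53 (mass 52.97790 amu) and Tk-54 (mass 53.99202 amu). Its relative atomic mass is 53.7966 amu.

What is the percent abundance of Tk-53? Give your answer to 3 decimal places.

Let x be the fractional abundance of Tk-53; then Tk-54 has abundance 1 − x.
52.97790·x + 53.99202·(1 − x) = 53.7966
(52.97790 − 53.99202)·x = 53.7966 − 53.99202
x = -0.19542 / -1.01412 = 0.19270 → 19.270% Tk-53, 80.730% Tk-54.

19.270%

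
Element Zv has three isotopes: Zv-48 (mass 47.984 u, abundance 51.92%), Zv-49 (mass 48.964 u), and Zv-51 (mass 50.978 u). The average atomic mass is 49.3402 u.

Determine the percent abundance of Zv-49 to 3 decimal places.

4.137%

The remaining 48.08% is split between Zv-49 (fraction x) and Zv-51 (fraction 0.4808 − x).
Substituting: 48.964x + 50.978(0.4808 − x) = 24.4269072
(48.964 − 50.978)x = -0.0833152  ⇒  x = 0.04137, y = 0.43943
Zv-49: 4.137%, Zv-51: 43.943%.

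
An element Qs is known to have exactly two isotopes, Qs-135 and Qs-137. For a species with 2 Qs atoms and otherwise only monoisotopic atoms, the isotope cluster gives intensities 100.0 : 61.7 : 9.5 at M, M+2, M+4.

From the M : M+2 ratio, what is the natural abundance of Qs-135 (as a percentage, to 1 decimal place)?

76.4%

Write p for the Qs-135 fraction. I(M+2)/I(M) = [C(2,1)·p^1·(1−p)] / p^2 = 2·(1−p)/p = 61.7/100.0 = 0.6170
(1−p)/p = 0.6170/2 = 0.3085  ⇒  p = 1/(1 + 0.3085) = 0.7642
Qs-135: 76.4%, Qs-137: 23.6%.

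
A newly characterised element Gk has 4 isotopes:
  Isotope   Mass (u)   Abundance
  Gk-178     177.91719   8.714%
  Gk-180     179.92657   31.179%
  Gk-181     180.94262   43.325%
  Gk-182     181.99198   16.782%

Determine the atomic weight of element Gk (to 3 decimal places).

Average mass = Σ (abundance × isotope mass) = 0.08714 × 177.91719 + 0.31179 × 179.92657 + 0.43325 × 180.94262 + 0.16782 × 181.99198
= 15.503704 + 56.099305 + 78.393390 + 30.541894 = 180.538293 u

180.538 u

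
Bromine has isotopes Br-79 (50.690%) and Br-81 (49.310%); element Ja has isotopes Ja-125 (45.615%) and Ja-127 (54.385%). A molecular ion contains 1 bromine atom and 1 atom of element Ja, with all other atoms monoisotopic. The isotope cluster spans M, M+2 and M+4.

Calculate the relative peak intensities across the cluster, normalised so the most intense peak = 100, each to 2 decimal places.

46.19 : 100.00 : 53.57

Bromine pattern (n=1): 0.5069 : 0.4931
Element Ja pattern (n=1): 0.45615 : 0.54385
Convolve the two distributions (both contribute in 2-u steps):
  M: 0.5069×0.45615 = 0.231222
  M+2: 0.5069×0.54385 + 0.4931×0.45615 = 0.500605
  M+4: 0.4931×0.54385 = 0.268172
Scale to base peak (0.500605) = 100: 46.19 : 100.00 : 53.57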